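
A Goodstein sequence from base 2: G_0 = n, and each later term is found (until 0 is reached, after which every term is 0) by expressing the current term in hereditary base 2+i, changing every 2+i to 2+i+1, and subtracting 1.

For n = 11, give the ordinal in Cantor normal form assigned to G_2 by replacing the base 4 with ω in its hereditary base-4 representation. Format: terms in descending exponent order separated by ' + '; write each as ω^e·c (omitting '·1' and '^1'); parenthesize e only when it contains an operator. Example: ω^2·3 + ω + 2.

G_0=11  [base 2] 2^(2 + 1) + 2 + 1  →[2↦3]→  3^(3 + 1) + 3 + 1 = 85  −1 ⇒ G_1=84
G_1=84  [base 3] 3^(3 + 1) + 3  →[3↦4]→  4^(4 + 1) + 4 = 1028  −1 ⇒ G_2=1027
G_2=1027  [base 4] 4^(4 + 1) + 3  →[4↦5]→  5^(5 + 1) + 3 = 15628  −1 ⇒ G_3=15627

ω^(ω + 1) + 3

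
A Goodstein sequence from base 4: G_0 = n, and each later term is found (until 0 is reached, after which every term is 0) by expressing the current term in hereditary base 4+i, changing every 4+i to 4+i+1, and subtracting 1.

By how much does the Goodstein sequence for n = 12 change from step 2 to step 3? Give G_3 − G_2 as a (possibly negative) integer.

step 0: 12 = 3·4; sub 5 for 4: 3·5; = 15; G_1 = 15−1 = 14
step 1: 14 = 2·5 + 4; sub 6 for 5: 2·6 + 4; = 16; G_2 = 16−1 = 15
step 2: 15 = 2·6 + 3; sub 7 for 6: 2·7 + 3; = 17; G_3 = 17−1 = 16

1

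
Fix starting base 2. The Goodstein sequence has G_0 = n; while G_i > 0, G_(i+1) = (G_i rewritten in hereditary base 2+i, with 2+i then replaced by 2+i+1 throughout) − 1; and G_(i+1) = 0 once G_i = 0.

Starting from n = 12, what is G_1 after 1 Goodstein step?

[0] 12 ≡ 2^(2 + 1) + 2^2 (base 2). Lift 3: 108. −1: 107.
[1] 107 ≡ 3^(3 + 1) + 2·3^2 + 2·3 + 2 (base 3). Lift 4: 1066. −1: 1065.

107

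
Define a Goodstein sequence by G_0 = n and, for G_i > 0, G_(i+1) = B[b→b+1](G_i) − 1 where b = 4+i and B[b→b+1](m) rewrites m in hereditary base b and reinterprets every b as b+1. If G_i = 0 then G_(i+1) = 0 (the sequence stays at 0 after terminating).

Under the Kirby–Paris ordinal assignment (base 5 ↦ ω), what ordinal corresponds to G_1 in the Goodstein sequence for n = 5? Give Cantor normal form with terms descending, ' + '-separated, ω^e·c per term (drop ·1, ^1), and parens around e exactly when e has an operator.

ω

G_0 = 5. HB_4(5) = 4 + 1. Bump = 6. G_1 = 5.
G_1 = 5. HB_5(5) = 5. Bump = 6. G_2 = 5.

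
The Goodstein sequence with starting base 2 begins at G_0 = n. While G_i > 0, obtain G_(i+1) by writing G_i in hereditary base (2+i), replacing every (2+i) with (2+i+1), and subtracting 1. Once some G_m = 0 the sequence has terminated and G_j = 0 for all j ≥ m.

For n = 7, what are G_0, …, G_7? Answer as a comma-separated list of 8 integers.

base 2: 7 = 2^2 + 2 + 1; at 3: 3^3 + 3 + 1 = 31; next = 30
base 3: 30 = 3^3 + 3; at 4: 4^4 + 4 = 260; next = 259
base 4: 259 = 4^4 + 3; at 5: 5^5 + 3 = 3128; next = 3127
base 5: 3127 = 5^5 + 2; at 6: 6^6 + 2 = 46658; next = 46657
base 6: 46657 = 6^6 + 1; at 7: 7^7 + 1 = 823544; next = 823543
base 7: 823543 = 7^7; at 8: 8^8 = 16777216; next = 16777215
base 8: 16777215 = 7·8^7 + 7·8^6 + 7·8^5 + 7·8^4 + 7·8^3 + 7·8^2 + 7·8 + 7; at 9: 7·9^7 + 7·9^6 + 7·9^5 + 7·9^4 + 7·9^3 + 7·9^2 + 7·9 + 7 = 37665880; next = 37665879

7, 30, 259, 3127, 46657, 823543, 16777215, 37665879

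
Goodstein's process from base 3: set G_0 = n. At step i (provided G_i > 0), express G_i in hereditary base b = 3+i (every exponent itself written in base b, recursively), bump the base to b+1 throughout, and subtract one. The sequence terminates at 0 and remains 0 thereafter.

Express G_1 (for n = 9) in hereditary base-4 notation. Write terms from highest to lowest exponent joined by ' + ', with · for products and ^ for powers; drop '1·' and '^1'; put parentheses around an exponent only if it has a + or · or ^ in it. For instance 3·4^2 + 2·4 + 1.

(0) 9|_3 = 3^2 ↦ 4^2|_4 = 16 ⇒ 15
(1) 15|_4 = 3·4 + 3 ↦ 3·5 + 3|_5 = 18 ⇒ 17

3·4 + 3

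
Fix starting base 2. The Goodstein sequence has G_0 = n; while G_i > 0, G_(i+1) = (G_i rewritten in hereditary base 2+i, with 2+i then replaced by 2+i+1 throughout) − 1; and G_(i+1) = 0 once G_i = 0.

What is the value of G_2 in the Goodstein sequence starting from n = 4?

(0) 4|_2 = 2^2 ↦ 3^3|_3 = 27 ⇒ 26
(1) 26|_3 = 2·3^2 + 2·3 + 2 ↦ 2·4^2 + 2·4 + 2|_4 = 42 ⇒ 41
(2) 41|_4 = 2·4^2 + 2·4 + 1 ↦ 2·5^2 + 2·5 + 1|_5 = 61 ⇒ 60

41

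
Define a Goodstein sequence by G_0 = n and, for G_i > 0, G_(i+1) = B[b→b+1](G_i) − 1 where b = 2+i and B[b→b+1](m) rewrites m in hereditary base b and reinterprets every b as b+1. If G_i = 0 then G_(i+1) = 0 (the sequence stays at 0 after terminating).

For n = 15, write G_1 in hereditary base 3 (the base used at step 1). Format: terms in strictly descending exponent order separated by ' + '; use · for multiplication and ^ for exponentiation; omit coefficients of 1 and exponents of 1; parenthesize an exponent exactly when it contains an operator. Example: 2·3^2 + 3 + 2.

(0) 15|_2 = 2^(2 + 1) + 2^2 + 2 + 1 ↦ 3^(3 + 1) + 3^3 + 3 + 1|_3 = 112 ⇒ 111
(1) 111|_3 = 3^(3 + 1) + 3^3 + 3 ↦ 4^(4 + 1) + 4^4 + 4|_4 = 1284 ⇒ 1283

3^(3 + 1) + 3^3 + 3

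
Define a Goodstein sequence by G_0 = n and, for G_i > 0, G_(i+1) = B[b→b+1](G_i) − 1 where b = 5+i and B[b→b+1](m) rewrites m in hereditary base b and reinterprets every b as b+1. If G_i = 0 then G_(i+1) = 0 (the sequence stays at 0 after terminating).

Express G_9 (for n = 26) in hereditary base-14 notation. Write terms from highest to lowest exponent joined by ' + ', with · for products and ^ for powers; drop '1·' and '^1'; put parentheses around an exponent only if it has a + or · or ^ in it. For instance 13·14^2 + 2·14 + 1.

base 5: 26 = 5^2 + 1; at 6: 6^2 + 1 = 37; next = 36
base 6: 36 = 6^2; at 7: 7^2 = 49; next = 48
base 7: 48 = 6·7 + 6; at 8: 6·8 + 6 = 54; next = 53
base 8: 53 = 6·8 + 5; at 9: 6·9 + 5 = 59; next = 58
base 9: 58 = 6·9 + 4; at 10: 6·10 + 4 = 64; next = 63
base 10: 63 = 6·10 + 3; at 11: 6·11 + 3 = 69; next = 68
base 11: 68 = 6·11 + 2; at 12: 6·12 + 2 = 74; next = 73
base 12: 73 = 6·12 + 1; at 13: 6·13 + 1 = 79; next = 78
base 13: 78 = 6·13; at 14: 6·14 = 84; next = 83

5·14 + 13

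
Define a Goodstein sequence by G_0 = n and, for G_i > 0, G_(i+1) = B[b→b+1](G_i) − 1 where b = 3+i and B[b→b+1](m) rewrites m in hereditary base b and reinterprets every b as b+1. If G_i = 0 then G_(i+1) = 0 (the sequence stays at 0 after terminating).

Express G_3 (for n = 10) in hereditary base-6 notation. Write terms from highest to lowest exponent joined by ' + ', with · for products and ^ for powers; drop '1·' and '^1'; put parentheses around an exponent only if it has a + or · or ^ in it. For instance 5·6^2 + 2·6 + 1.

4·6 + 3

10 —HB3→ 3^2 + 1 —bump→ 4^2 + 1 = 17 —(−1)→ 16
16 —HB4→ 4^2 —bump→ 5^2 = 25 —(−1)→ 24
24 —HB5→ 4·5 + 4 —bump→ 4·6 + 4 = 28 —(−1)→ 27
27 —HB6→ 4·6 + 3 —bump→ 4·7 + 3 = 31 —(−1)→ 30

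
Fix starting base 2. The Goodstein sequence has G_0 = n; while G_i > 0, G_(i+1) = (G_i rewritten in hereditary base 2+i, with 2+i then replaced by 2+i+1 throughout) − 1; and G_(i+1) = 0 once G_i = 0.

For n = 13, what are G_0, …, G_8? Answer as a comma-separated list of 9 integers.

step 0: 13 = 2^(2 + 1) + 2^2 + 1; sub 3 for 2: 3^(3 + 1) + 3^3 + 1; = 109; G_1 = 109−1 = 108
step 1: 108 = 3^(3 + 1) + 3^3; sub 4 for 3: 4^(4 + 1) + 4^4; = 1280; G_2 = 1280−1 = 1279
step 2: 1279 = 4^(4 + 1) + 3·4^3 + 3·4^2 + 3·4 + 3; sub 5 for 4: 5^(5 + 1) + 3·5^3 + 3·5^2 + 3·5 + 3; = 16093; G_3 = 16093−1 = 16092
step 3: 16092 = 5^(5 + 1) + 3·5^3 + 3·5^2 + 3·5 + 2; sub 6 for 5: 6^(6 + 1) + 3·6^3 + 3·6^2 + 3·6 + 2; = 280712; G_4 = 280712−1 = 280711
step 4: 280711 = 6^(6 + 1) + 3·6^3 + 3·6^2 + 3·6 + 1; sub 7 for 6: 7^(7 + 1) + 3·7^3 + 3·7^2 + 3·7 + 1; = 5765999; G_5 = 5765999−1 = 5765998
step 5: 5765998 = 7^(7 + 1) + 3·7^3 + 3·7^2 + 3·7; sub 8 for 7: 8^(8 + 1) + 3·8^3 + 3·8^2 + 3·8; = 134219480; G_6 = 134219480−1 = 134219479
step 6: 134219479 = 8^(8 + 1) + 3·8^3 + 3·8^2 + 2·8 + 7; sub 9 for 8: 9^(9 + 1) + 3·9^3 + 3·9^2 + 2·9 + 7; = 3486786856; G_7 = 3486786856−1 = 3486786855
step 7: 3486786855 = 9^(9 + 1) + 3·9^3 + 3·9^2 + 2·9 + 6; sub 10 for 9: 10^(10 + 1) + 3·10^3 + 3·10^2 + 2·10 + 6; = 100000003326; G_8 = 100000003326−1 = 100000003325

13, 108, 1279, 16092, 280711, 5765998, 134219479, 3486786855, 100000003325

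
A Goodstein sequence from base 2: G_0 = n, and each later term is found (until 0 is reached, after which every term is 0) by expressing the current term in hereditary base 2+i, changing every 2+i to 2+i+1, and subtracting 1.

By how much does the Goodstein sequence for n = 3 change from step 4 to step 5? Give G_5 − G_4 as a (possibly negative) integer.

[0] 3 ≡ 2 + 1 (base 2). Lift 3: 4. −1: 3.
[1] 3 ≡ 3 (base 3). Lift 4: 4. −1: 3.
[2] 3 ≡ 3 (base 4). Lift 5: 3. −1: 2.
[3] 2 ≡ 2 (base 5). Lift 6: 2. −1: 1.
[4] 1 ≡ 1 (base 6). Lift 7: 1. −1: 0.

-1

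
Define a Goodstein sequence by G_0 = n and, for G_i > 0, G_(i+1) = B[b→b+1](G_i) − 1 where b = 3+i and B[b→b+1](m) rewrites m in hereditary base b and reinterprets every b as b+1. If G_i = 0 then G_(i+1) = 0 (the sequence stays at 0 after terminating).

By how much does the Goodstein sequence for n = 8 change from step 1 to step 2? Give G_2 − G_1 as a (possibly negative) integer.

1

step 0: 8 = 2·3 + 2; sub 4 for 3: 2·4 + 2; = 10; G_1 = 10−1 = 9
step 1: 9 = 2·4 + 1; sub 5 for 4: 2·5 + 1; = 11; G_2 = 11−1 = 10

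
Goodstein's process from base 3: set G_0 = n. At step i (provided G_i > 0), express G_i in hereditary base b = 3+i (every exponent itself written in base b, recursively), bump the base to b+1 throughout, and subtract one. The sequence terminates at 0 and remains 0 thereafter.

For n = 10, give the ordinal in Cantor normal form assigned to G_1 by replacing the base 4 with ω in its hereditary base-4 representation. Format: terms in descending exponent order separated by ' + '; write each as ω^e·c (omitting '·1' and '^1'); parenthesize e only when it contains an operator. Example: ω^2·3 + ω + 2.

[0] 10 ≡ 3^2 + 1 (base 3). Lift 4: 17. −1: 16.
[1] 16 ≡ 4^2 (base 4). Lift 5: 25. −1: 24.

ω^2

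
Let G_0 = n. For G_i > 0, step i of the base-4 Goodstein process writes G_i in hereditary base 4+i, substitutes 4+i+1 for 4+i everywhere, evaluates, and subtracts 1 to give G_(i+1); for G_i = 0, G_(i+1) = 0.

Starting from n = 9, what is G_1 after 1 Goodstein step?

10

i=0: 9 = 2·4 + 1 (b=4); 4→5: 2·5 + 1 = 11; 11−1 = 10
i=1: 10 = 2·5 (b=5); 5→6: 2·6 = 12; 12−1 = 11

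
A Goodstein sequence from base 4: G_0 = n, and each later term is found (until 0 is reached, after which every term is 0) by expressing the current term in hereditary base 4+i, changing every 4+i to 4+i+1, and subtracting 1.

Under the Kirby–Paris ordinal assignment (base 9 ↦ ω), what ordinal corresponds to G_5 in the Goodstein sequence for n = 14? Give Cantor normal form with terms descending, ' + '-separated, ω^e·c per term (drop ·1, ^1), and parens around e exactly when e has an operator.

14 —HB4→ 3·4 + 2 —bump→ 3·5 + 2 = 17 —(−1)→ 16
16 —HB5→ 3·5 + 1 —bump→ 3·6 + 1 = 19 —(−1)→ 18
18 —HB6→ 3·6 —bump→ 3·7 = 21 —(−1)→ 20
20 —HB7→ 2·7 + 6 —bump→ 2·8 + 6 = 22 —(−1)→ 21
21 —HB8→ 2·8 + 5 —bump→ 2·9 + 5 = 23 —(−1)→ 22

ω·2 + 4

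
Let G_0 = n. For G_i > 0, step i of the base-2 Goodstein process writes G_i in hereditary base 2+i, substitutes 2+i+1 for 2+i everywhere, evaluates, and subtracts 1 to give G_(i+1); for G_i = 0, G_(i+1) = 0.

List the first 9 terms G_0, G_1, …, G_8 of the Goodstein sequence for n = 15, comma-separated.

(0) 15|_2 = 2^(2 + 1) + 2^2 + 2 + 1 ↦ 3^(3 + 1) + 3^3 + 3 + 1|_3 = 112 ⇒ 111
(1) 111|_3 = 3^(3 + 1) + 3^3 + 3 ↦ 4^(4 + 1) + 4^4 + 4|_4 = 1284 ⇒ 1283
(2) 1283|_4 = 4^(4 + 1) + 4^4 + 3 ↦ 5^(5 + 1) + 5^5 + 3|_5 = 18753 ⇒ 18752
(3) 18752|_5 = 5^(5 + 1) + 5^5 + 2 ↦ 6^(6 + 1) + 6^6 + 2|_6 = 326594 ⇒ 326593
(4) 326593|_6 = 6^(6 + 1) + 6^6 + 1 ↦ 7^(7 + 1) + 7^7 + 1|_7 = 6588345 ⇒ 6588344
(5) 6588344|_7 = 7^(7 + 1) + 7^7 ↦ 8^(8 + 1) + 8^8|_8 = 150994944 ⇒ 150994943
(6) 150994943|_8 = 8^(8 + 1) + 7·8^7 + 7·8^6 + 7·8^5 + 7·8^4 + 7·8^3 + 7·8^2 + 7·8 + 7 ↦ 9^(9 + 1) + 7·9^7 + 7·9^6 + 7·9^5 + 7·9^4 + 7·9^3 + 7·9^2 + 7·9 + 7|_9 = 3524450281 ⇒ 3524450280
(7) 3524450280|_9 = 9^(9 + 1) + 7·9^7 + 7·9^6 + 7·9^5 + 7·9^4 + 7·9^3 + 7·9^2 + 7·9 + 6 ↦ 10^(10 + 1) + 7·10^7 + 7·10^6 + 7·10^5 + 7·10^4 + 7·10^3 + 7·10^2 + 7·10 + 6|_10 = 100077777776 ⇒ 100077777775

15, 111, 1283, 18752, 326593, 6588344, 150994943, 3524450280, 100077777775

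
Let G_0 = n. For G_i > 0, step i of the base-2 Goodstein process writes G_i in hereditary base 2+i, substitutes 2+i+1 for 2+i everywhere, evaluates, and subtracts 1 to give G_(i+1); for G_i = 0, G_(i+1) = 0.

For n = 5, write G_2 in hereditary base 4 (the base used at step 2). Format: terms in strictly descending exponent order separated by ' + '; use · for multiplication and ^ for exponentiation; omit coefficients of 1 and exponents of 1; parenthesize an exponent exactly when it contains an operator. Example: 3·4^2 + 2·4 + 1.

3·4^3 + 3·4^2 + 3·4 + 3

i=0: 5 = 2^2 + 1 (b=2); 2→3: 3^3 + 1 = 28; 28−1 = 27
i=1: 27 = 3^3 (b=3); 3→4: 4^4 = 256; 256−1 = 255
i=2: 255 = 3·4^3 + 3·4^2 + 3·4 + 3 (b=4); 4→5: 3·5^3 + 3·5^2 + 3·5 + 3 = 468; 468−1 = 467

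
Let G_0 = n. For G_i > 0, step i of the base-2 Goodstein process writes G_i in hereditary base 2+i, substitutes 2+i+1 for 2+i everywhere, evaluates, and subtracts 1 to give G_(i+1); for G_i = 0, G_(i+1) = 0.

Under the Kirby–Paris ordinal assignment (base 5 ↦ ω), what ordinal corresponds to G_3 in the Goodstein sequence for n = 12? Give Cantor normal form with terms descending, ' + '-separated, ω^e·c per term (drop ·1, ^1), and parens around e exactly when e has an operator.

ω^(ω + 1) + ω^2·2 + ω·2

i=0: 12 = 2^(2 + 1) + 2^2 (b=2); 2→3: 3^(3 + 1) + 3^3 = 108; 108−1 = 107
i=1: 107 = 3^(3 + 1) + 2·3^2 + 2·3 + 2 (b=3); 3→4: 4^(4 + 1) + 2·4^2 + 2·4 + 2 = 1066; 1066−1 = 1065
i=2: 1065 = 4^(4 + 1) + 2·4^2 + 2·4 + 1 (b=4); 4→5: 5^(5 + 1) + 2·5^2 + 2·5 + 1 = 15686; 15686−1 = 15685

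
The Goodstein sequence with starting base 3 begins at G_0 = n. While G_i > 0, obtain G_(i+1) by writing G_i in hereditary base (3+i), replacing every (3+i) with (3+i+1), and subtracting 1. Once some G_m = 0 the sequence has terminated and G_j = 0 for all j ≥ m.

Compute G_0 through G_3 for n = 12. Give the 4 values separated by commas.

12, 19, 27, 37

[0] 12 ≡ 3^2 + 3 (base 3). Lift 4: 20. −1: 19.
[1] 19 ≡ 4^2 + 3 (base 4). Lift 5: 28. −1: 27.
[2] 27 ≡ 5^2 + 2 (base 5). Lift 6: 38. −1: 37.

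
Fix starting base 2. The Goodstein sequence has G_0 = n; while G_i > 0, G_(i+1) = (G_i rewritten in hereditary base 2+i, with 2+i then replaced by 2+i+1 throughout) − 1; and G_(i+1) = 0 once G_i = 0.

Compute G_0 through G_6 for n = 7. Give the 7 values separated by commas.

i=0: 7 = 2^2 + 2 + 1 (b=2); 2→3: 3^3 + 3 + 1 = 31; 31−1 = 30
i=1: 30 = 3^3 + 3 (b=3); 3→4: 4^4 + 4 = 260; 260−1 = 259
i=2: 259 = 4^4 + 3 (b=4); 4→5: 5^5 + 3 = 3128; 3128−1 = 3127
i=3: 3127 = 5^5 + 2 (b=5); 5→6: 6^6 + 2 = 46658; 46658−1 = 46657
i=4: 46657 = 6^6 + 1 (b=6); 6→7: 7^7 + 1 = 823544; 823544−1 = 823543
i=5: 823543 = 7^7 (b=7); 7→8: 8^8 = 16777216; 16777216−1 = 16777215

7, 30, 259, 3127, 46657, 823543, 16777215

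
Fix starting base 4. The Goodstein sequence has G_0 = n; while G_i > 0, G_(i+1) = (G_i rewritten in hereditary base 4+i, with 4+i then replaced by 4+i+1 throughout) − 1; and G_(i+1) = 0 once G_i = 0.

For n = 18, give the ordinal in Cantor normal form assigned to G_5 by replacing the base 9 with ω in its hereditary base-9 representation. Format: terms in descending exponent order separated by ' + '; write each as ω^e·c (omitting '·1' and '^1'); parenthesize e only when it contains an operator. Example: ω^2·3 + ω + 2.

[0] 18 ≡ 4^2 + 2 (base 4). Lift 5: 27. −1: 26.
[1] 26 ≡ 5^2 + 1 (base 5). Lift 6: 37. −1: 36.
[2] 36 ≡ 6^2 (base 6). Lift 7: 49. −1: 48.
[3] 48 ≡ 6·7 + 6 (base 7). Lift 8: 54. −1: 53.
[4] 53 ≡ 6·8 + 5 (base 8). Lift 9: 59. −1: 58.
[5] 58 ≡ 6·9 + 4 (base 9). Lift 10: 64. −1: 63.

ω·6 + 4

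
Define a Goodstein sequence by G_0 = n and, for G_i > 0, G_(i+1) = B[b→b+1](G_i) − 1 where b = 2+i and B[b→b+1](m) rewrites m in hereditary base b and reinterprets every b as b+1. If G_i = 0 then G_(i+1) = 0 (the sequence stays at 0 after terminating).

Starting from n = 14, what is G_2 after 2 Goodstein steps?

1281

(0) 14|_2 = 2^(2 + 1) + 2^2 + 2 ↦ 3^(3 + 1) + 3^3 + 3|_3 = 111 ⇒ 110
(1) 110|_3 = 3^(3 + 1) + 3^3 + 2 ↦ 4^(4 + 1) + 4^4 + 2|_4 = 1282 ⇒ 1281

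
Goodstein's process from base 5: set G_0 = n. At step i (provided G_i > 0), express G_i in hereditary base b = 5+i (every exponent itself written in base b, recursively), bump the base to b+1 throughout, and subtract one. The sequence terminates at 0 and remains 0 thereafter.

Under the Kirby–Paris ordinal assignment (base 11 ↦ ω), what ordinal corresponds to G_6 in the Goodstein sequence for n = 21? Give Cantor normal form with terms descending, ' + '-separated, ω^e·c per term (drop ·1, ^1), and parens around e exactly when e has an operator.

i=0: 21 = 4·5 + 1 (b=5); 5→6: 4·6 + 1 = 25; 25−1 = 24
i=1: 24 = 4·6 (b=6); 6→7: 4·7 = 28; 28−1 = 27
i=2: 27 = 3·7 + 6 (b=7); 7→8: 3·8 + 6 = 30; 30−1 = 29
i=3: 29 = 3·8 + 5 (b=8); 8→9: 3·9 + 5 = 32; 32−1 = 31
i=4: 31 = 3·9 + 4 (b=9); 9→10: 3·10 + 4 = 34; 34−1 = 33
i=5: 33 = 3·10 + 3 (b=10); 10→11: 3·11 + 3 = 36; 36−1 = 35
i=6: 35 = 3·11 + 2 (b=11); 11→12: 3·12 + 2 = 38; 38−1 = 37

ω·3 + 2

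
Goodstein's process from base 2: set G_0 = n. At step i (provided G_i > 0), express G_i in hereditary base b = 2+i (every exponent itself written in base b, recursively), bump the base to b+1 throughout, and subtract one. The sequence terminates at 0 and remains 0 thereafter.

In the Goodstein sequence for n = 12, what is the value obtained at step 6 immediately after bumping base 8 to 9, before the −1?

i=0: 12 = 2^(2 + 1) + 2^2 (b=2); 2→3: 3^(3 + 1) + 3^3 = 108; 108−1 = 107
i=1: 107 = 3^(3 + 1) + 2·3^2 + 2·3 + 2 (b=3); 3→4: 4^(4 + 1) + 2·4^2 + 2·4 + 2 = 1066; 1066−1 = 1065
i=2: 1065 = 4^(4 + 1) + 2·4^2 + 2·4 + 1 (b=4); 4→5: 5^(5 + 1) + 2·5^2 + 2·5 + 1 = 15686; 15686−1 = 15685
i=3: 15685 = 5^(5 + 1) + 2·5^2 + 2·5 (b=5); 5→6: 6^(6 + 1) + 2·6^2 + 2·6 = 280020; 280020−1 = 280019
i=4: 280019 = 6^(6 + 1) + 2·6^2 + 6 + 5 (b=6); 6→7: 7^(7 + 1) + 2·7^2 + 7 + 5 = 5764911; 5764911−1 = 5764910
i=5: 5764910 = 7^(7 + 1) + 2·7^2 + 7 + 4 (b=7); 7→8: 8^(8 + 1) + 2·8^2 + 8 + 4 = 134217868; 134217868−1 = 134217867
i=6: 134217867 = 8^(8 + 1) + 2·8^2 + 8 + 3 (b=8); 8→9: 9^(9 + 1) + 2·9^2 + 9 + 3 = 3486784575; 3486784575−1 = 3486784574

3486784575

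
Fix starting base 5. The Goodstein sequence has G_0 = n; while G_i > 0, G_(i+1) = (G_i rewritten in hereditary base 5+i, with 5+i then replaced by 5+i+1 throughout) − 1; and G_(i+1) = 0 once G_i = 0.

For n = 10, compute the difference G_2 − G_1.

10 —HB5→ 2·5 —bump→ 2·6 = 12 —(−1)→ 11
11 —HB6→ 6 + 5 —bump→ 7 + 5 = 12 —(−1)→ 11

0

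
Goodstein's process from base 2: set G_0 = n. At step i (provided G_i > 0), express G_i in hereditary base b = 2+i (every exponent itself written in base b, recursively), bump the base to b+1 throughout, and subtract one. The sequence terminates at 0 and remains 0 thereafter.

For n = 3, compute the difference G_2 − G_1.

[0] 3 ≡ 2 + 1 (base 2). Lift 3: 4. −1: 3.
[1] 3 ≡ 3 (base 3). Lift 4: 4. −1: 3.

0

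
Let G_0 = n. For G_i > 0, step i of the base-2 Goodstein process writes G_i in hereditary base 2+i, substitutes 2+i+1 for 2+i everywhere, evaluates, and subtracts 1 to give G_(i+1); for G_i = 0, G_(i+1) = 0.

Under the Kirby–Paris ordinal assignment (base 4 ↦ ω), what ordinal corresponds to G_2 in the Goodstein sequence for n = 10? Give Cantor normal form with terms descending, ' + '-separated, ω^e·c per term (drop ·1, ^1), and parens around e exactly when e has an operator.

10 —HB2→ 2^(2 + 1) + 2 —bump→ 3^(3 + 1) + 3 = 84 —(−1)→ 83
83 —HB3→ 3^(3 + 1) + 2 —bump→ 4^(4 + 1) + 2 = 1026 —(−1)→ 1025

ω^(ω + 1) + 1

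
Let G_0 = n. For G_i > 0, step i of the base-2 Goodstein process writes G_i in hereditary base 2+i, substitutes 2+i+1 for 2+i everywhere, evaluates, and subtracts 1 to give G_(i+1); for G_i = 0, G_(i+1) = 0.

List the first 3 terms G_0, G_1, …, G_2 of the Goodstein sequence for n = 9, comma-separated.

G_0 = 9. HB_2(9) = 2^(2 + 1) + 1. Bump = 82. G_1 = 81.
G_1 = 81. HB_3(81) = 3^(3 + 1). Bump = 1024. G_2 = 1023.

9, 81, 1023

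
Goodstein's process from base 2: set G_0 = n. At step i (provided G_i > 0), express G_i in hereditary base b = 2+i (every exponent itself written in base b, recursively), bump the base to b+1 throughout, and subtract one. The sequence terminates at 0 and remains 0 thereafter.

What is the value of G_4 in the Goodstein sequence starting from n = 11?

279937

(0) 11|_2 = 2^(2 + 1) + 2 + 1 ↦ 3^(3 + 1) + 3 + 1|_3 = 85 ⇒ 84
(1) 84|_3 = 3^(3 + 1) + 3 ↦ 4^(4 + 1) + 4|_4 = 1028 ⇒ 1027
(2) 1027|_4 = 4^(4 + 1) + 3 ↦ 5^(5 + 1) + 3|_5 = 15628 ⇒ 15627
(3) 15627|_5 = 5^(5 + 1) + 2 ↦ 6^(6 + 1) + 2|_6 = 279938 ⇒ 279937
(4) 279937|_6 = 6^(6 + 1) + 1 ↦ 7^(7 + 1) + 1|_7 = 5764802 ⇒ 5764801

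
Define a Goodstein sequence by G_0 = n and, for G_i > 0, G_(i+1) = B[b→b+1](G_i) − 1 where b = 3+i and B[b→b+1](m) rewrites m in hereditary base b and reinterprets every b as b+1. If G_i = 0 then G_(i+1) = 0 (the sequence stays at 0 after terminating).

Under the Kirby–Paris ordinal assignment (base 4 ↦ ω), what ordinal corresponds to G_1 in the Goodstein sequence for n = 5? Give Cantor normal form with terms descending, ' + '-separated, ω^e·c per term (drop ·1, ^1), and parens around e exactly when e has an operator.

[0] 5 ≡ 3 + 2 (base 3). Lift 4: 6. −1: 5.
[1] 5 ≡ 4 + 1 (base 4). Lift 5: 6. −1: 5.

ω + 1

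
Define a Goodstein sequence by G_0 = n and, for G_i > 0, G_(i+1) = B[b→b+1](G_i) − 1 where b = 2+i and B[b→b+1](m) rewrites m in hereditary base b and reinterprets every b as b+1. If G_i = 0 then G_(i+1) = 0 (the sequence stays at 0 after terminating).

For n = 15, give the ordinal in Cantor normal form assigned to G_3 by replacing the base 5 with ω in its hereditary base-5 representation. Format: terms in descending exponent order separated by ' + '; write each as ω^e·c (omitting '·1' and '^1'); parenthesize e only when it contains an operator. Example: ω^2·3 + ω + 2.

ω^(ω + 1) + ω^ω + 2

[0] 15 ≡ 2^(2 + 1) + 2^2 + 2 + 1 (base 2). Lift 3: 112. −1: 111.
[1] 111 ≡ 3^(3 + 1) + 3^3 + 3 (base 3). Lift 4: 1284. −1: 1283.
[2] 1283 ≡ 4^(4 + 1) + 4^4 + 3 (base 4). Lift 5: 18753. −1: 18752.
[3] 18752 ≡ 5^(5 + 1) + 5^5 + 2 (base 5). Lift 6: 326594. −1: 326593.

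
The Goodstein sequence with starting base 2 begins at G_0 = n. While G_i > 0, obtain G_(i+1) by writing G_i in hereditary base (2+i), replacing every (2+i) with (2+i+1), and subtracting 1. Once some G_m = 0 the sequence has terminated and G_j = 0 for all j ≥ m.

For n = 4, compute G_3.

60

base 2: 4 = 2^2; at 3: 3^3 = 27; next = 26
base 3: 26 = 2·3^2 + 2·3 + 2; at 4: 2·4^2 + 2·4 + 2 = 42; next = 41
base 4: 41 = 2·4^2 + 2·4 + 1; at 5: 2·5^2 + 2·5 + 1 = 61; next = 60
base 5: 60 = 2·5^2 + 2·5; at 6: 2·6^2 + 2·6 = 84; next = 83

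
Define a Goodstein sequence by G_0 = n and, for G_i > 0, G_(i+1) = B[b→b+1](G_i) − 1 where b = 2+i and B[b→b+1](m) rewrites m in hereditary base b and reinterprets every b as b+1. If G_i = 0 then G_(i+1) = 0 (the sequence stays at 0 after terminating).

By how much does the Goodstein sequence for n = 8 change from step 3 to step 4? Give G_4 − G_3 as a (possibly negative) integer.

87085

i=0: 8 = 2^(2 + 1) (b=2); 2→3: 3^(3 + 1) = 81; 81−1 = 80
i=1: 80 = 2·3^3 + 2·3^2 + 2·3 + 2 (b=3); 3→4: 2·4^4 + 2·4^2 + 2·4 + 2 = 554; 554−1 = 553
i=2: 553 = 2·4^4 + 2·4^2 + 2·4 + 1 (b=4); 4→5: 2·5^5 + 2·5^2 + 2·5 + 1 = 6311; 6311−1 = 6310
i=3: 6310 = 2·5^5 + 2·5^2 + 2·5 (b=5); 5→6: 2·6^6 + 2·6^2 + 2·6 = 93396; 93396−1 = 93395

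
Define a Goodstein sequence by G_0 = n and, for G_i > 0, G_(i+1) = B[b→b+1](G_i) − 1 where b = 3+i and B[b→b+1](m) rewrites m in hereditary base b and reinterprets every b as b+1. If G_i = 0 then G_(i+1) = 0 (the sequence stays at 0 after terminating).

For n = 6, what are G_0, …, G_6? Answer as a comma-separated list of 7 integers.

i=0: 6 = 2·3 (b=3); 3→4: 2·4 = 8; 8−1 = 7
i=1: 7 = 4 + 3 (b=4); 4→5: 5 + 3 = 8; 8−1 = 7
i=2: 7 = 5 + 2 (b=5); 5→6: 6 + 2 = 8; 8−1 = 7
i=3: 7 = 6 + 1 (b=6); 6→7: 7 + 1 = 8; 8−1 = 7
i=4: 7 = 7 (b=7); 7→8: 8 = 8; 8−1 = 7
i=5: 7 = 7 (b=8); 8→9: 7 = 7; 7−1 = 6

6, 7, 7, 7, 7, 7, 6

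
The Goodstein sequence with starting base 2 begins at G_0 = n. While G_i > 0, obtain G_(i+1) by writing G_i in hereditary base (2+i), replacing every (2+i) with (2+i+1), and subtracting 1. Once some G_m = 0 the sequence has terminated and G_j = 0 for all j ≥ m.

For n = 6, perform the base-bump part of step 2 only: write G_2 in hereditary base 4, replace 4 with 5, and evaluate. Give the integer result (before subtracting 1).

step 0: 6 = 2^2 + 2; sub 3 for 2: 3^3 + 3; = 30; G_1 = 30−1 = 29
step 1: 29 = 3^3 + 2; sub 4 for 3: 4^4 + 2; = 258; G_2 = 258−1 = 257
step 2: 257 = 4^4 + 1; sub 5 for 4: 5^5 + 1; = 3126; G_3 = 3126−1 = 3125

3126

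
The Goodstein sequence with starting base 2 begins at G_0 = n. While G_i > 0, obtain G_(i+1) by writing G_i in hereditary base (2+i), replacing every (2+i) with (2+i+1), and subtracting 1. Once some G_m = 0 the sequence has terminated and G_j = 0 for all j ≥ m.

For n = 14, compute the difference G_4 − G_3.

[0] 14 ≡ 2^(2 + 1) + 2^2 + 2 (base 2). Lift 3: 111. −1: 110.
[1] 110 ≡ 3^(3 + 1) + 3^3 + 2 (base 3). Lift 4: 1282. −1: 1281.
[2] 1281 ≡ 4^(4 + 1) + 4^4 + 1 (base 4). Lift 5: 18751. −1: 18750.
[3] 18750 ≡ 5^(5 + 1) + 5^5 (base 5). Lift 6: 326592. −1: 326591.

307841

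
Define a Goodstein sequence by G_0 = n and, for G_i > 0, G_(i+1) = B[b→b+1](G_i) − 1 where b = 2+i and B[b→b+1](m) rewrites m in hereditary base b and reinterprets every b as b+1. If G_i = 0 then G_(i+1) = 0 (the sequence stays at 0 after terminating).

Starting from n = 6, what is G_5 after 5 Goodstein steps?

98039

base 2: 6 = 2^2 + 2; at 3: 3^3 + 3 = 30; next = 29
base 3: 29 = 3^3 + 2; at 4: 4^4 + 2 = 258; next = 257
base 4: 257 = 4^4 + 1; at 5: 5^5 + 1 = 3126; next = 3125
base 5: 3125 = 5^5; at 6: 6^6 = 46656; next = 46655
base 6: 46655 = 5·6^5 + 5·6^4 + 5·6^3 + 5·6^2 + 5·6 + 5; at 7: 5·7^5 + 5·7^4 + 5·7^3 + 5·7^2 + 5·7 + 5 = 98040; next = 98039
base 7: 98039 = 5·7^5 + 5·7^4 + 5·7^3 + 5·7^2 + 5·7 + 4; at 8: 5·8^5 + 5·8^4 + 5·8^3 + 5·8^2 + 5·8 + 4 = 187244; next = 187243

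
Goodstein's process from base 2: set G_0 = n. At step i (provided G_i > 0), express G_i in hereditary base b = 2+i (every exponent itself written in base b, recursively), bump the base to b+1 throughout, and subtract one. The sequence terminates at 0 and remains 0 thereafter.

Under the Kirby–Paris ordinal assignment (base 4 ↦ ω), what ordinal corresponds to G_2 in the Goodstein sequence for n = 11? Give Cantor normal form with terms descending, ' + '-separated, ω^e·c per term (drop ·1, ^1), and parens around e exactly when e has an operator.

ω^(ω + 1) + 3

G_0 = 11. HB_2(11) = 2^(2 + 1) + 2 + 1. Bump = 85. G_1 = 84.
G_1 = 84. HB_3(84) = 3^(3 + 1) + 3. Bump = 1028. G_2 = 1027.
G_2 = 1027. HB_4(1027) = 4^(4 + 1) + 3. Bump = 15628. G_3 = 15627.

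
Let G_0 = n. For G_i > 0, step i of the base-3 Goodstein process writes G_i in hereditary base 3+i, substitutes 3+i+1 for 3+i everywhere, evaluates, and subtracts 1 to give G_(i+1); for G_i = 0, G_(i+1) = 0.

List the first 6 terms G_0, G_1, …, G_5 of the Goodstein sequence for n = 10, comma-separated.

10, 16, 24, 27, 30, 33

10 —HB3→ 3^2 + 1 —bump→ 4^2 + 1 = 17 —(−1)→ 16
16 —HB4→ 4^2 —bump→ 5^2 = 25 —(−1)→ 24
24 —HB5→ 4·5 + 4 —bump→ 4·6 + 4 = 28 —(−1)→ 27
27 —HB6→ 4·6 + 3 —bump→ 4·7 + 3 = 31 —(−1)→ 30
30 —HB7→ 4·7 + 2 —bump→ 4·8 + 2 = 34 —(−1)→ 33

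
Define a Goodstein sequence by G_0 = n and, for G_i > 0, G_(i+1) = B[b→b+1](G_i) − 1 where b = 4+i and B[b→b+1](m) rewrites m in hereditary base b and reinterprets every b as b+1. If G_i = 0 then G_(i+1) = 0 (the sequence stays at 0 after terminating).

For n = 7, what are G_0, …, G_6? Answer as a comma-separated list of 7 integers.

step 0: 7 = 4 + 3; sub 5 for 4: 5 + 3; = 8; G_1 = 8−1 = 7
step 1: 7 = 5 + 2; sub 6 for 5: 6 + 2; = 8; G_2 = 8−1 = 7
step 2: 7 = 6 + 1; sub 7 for 6: 7 + 1; = 8; G_3 = 8−1 = 7
step 3: 7 = 7; sub 8 for 7: 8; = 8; G_4 = 8−1 = 7
step 4: 7 = 7; sub 9 for 8: 7; = 7; G_5 = 7−1 = 6
step 5: 6 = 6; sub 10 for 9: 6; = 6; G_6 = 6−1 = 5

7, 7, 7, 7, 7, 6, 5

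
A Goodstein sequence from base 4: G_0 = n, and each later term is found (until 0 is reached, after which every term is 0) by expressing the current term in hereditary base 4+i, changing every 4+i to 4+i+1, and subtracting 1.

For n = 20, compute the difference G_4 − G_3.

G_0=20  [base 4] 4^2 + 4  →[4↦5]→  5^2 + 5 = 30  −1 ⇒ G_1=29
G_1=29  [base 5] 5^2 + 4  →[5↦6]→  6^2 + 4 = 40  −1 ⇒ G_2=39
G_2=39  [base 6] 6^2 + 3  →[6↦7]→  7^2 + 3 = 52  −1 ⇒ G_3=51
G_3=51  [base 7] 7^2 + 2  →[7↦8]→  8^2 + 2 = 66  −1 ⇒ G_4=65

14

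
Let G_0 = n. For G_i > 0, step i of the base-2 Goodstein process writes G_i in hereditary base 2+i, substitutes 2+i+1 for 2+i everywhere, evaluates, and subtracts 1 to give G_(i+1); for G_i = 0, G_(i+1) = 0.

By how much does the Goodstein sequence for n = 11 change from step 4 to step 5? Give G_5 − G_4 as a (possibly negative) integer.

[0] 11 ≡ 2^(2 + 1) + 2 + 1 (base 2). Lift 3: 85. −1: 84.
[1] 84 ≡ 3^(3 + 1) + 3 (base 3). Lift 4: 1028. −1: 1027.
[2] 1027 ≡ 4^(4 + 1) + 3 (base 4). Lift 5: 15628. −1: 15627.
[3] 15627 ≡ 5^(5 + 1) + 2 (base 5). Lift 6: 279938. −1: 279937.
[4] 279937 ≡ 6^(6 + 1) + 1 (base 6). Lift 7: 5764802. −1: 5764801.

5484864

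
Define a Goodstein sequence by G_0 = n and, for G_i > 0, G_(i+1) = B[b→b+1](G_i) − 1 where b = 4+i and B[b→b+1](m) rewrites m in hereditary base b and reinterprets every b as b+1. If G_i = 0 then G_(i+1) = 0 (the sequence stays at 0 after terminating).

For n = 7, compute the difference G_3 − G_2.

(0) 7|_4 = 4 + 3 ↦ 5 + 3|_5 = 8 ⇒ 7
(1) 7|_5 = 5 + 2 ↦ 6 + 2|_6 = 8 ⇒ 7
(2) 7|_6 = 6 + 1 ↦ 7 + 1|_7 = 8 ⇒ 7

0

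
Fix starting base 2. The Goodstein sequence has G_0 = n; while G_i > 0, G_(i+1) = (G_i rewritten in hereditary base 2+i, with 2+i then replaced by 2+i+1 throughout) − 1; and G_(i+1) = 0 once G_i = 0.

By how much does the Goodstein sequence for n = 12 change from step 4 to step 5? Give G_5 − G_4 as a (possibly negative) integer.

G_0=12  [base 2] 2^(2 + 1) + 2^2  →[2↦3]→  3^(3 + 1) + 3^3 = 108  −1 ⇒ G_1=107
G_1=107  [base 3] 3^(3 + 1) + 2·3^2 + 2·3 + 2  →[3↦4]→  4^(4 + 1) + 2·4^2 + 2·4 + 2 = 1066  −1 ⇒ G_2=1065
G_2=1065  [base 4] 4^(4 + 1) + 2·4^2 + 2·4 + 1  →[4↦5]→  5^(5 + 1) + 2·5^2 + 2·5 + 1 = 15686  −1 ⇒ G_3=15685
G_3=15685  [base 5] 5^(5 + 1) + 2·5^2 + 2·5  →[5↦6]→  6^(6 + 1) + 2·6^2 + 2·6 = 280020  −1 ⇒ G_4=280019
G_4=280019  [base 6] 6^(6 + 1) + 2·6^2 + 6 + 5  →[6↦7]→  7^(7 + 1) + 2·7^2 + 7 + 5 = 5764911  −1 ⇒ G_5=5764910

5484891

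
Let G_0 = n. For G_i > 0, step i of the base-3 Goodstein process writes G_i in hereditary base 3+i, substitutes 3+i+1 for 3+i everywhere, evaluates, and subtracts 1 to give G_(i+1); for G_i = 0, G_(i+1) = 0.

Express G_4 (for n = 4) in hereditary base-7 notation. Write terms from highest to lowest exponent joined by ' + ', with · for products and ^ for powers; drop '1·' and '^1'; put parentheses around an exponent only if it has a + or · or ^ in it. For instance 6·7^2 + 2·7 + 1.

G_0 = 4. HB_3(4) = 3 + 1. Bump = 5. G_1 = 4.
G_1 = 4. HB_4(4) = 4. Bump = 5. G_2 = 4.
G_2 = 4. HB_5(4) = 4. Bump = 4. G_3 = 3.
G_3 = 3. HB_6(3) = 3. Bump = 3. G_4 = 2.
G_4 = 2. HB_7(2) = 2. Bump = 2. G_5 = 1.

2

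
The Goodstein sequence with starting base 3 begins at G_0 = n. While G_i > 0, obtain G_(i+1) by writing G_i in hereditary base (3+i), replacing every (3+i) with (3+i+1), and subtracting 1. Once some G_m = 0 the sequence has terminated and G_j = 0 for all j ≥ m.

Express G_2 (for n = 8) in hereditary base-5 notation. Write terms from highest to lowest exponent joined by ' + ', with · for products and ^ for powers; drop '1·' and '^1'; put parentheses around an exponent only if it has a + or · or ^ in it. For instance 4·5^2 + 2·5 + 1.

2·5

[0] 8 ≡ 2·3 + 2 (base 3). Lift 4: 10. −1: 9.
[1] 9 ≡ 2·4 + 1 (base 4). Lift 5: 11. −1: 10.
[2] 10 ≡ 2·5 (base 5). Lift 6: 12. −1: 11.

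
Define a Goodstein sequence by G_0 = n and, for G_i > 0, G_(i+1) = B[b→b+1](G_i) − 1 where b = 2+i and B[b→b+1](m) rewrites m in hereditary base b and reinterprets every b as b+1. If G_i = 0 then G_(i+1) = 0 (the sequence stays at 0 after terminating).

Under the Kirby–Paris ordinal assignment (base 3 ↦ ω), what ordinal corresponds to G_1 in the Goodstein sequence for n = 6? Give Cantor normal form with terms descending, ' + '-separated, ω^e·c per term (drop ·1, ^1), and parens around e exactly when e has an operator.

ω^ω + 2

G_0=6  [base 2] 2^2 + 2  →[2↦3]→  3^3 + 3 = 30  −1 ⇒ G_1=29
G_1=29  [base 3] 3^3 + 2  →[3↦4]→  4^4 + 2 = 258  −1 ⇒ G_2=257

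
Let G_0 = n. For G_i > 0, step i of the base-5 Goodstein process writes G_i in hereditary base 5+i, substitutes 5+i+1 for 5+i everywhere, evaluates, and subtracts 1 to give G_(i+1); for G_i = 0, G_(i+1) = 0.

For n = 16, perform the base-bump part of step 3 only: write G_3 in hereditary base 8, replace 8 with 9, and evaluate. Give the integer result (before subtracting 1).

23

i=0: 16 = 3·5 + 1 (b=5); 5→6: 3·6 + 1 = 19; 19−1 = 18
i=1: 18 = 3·6 (b=6); 6→7: 3·7 = 21; 21−1 = 20
i=2: 20 = 2·7 + 6 (b=7); 7→8: 2·8 + 6 = 22; 22−1 = 21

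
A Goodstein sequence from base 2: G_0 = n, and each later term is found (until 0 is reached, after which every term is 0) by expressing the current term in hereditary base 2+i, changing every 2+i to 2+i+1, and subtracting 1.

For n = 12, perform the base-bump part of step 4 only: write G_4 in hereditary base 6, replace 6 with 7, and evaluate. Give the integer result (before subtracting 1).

12 —HB2→ 2^(2 + 1) + 2^2 —bump→ 3^(3 + 1) + 3^3 = 108 —(−1)→ 107
107 —HB3→ 3^(3 + 1) + 2·3^2 + 2·3 + 2 —bump→ 4^(4 + 1) + 2·4^2 + 2·4 + 2 = 1066 —(−1)→ 1065
1065 —HB4→ 4^(4 + 1) + 2·4^2 + 2·4 + 1 —bump→ 5^(5 + 1) + 2·5^2 + 2·5 + 1 = 15686 —(−1)→ 15685
15685 —HB5→ 5^(5 + 1) + 2·5^2 + 2·5 —bump→ 6^(6 + 1) + 2·6^2 + 2·6 = 280020 —(−1)→ 280019
280019 —HB6→ 6^(6 + 1) + 2·6^2 + 6 + 5 —bump→ 7^(7 + 1) + 2·7^2 + 7 + 5 = 5764911 —(−1)→ 5764910

5764911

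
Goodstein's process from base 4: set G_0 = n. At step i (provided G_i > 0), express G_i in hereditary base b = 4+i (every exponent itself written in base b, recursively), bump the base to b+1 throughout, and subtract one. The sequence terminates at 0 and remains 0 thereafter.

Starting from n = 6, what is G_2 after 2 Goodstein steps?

6

G_0 = 6. HB_4(6) = 4 + 2. Bump = 7. G_1 = 6.
G_1 = 6. HB_5(6) = 5 + 1. Bump = 7. G_2 = 6.
G_2 = 6. HB_6(6) = 6. Bump = 7. G_3 = 6.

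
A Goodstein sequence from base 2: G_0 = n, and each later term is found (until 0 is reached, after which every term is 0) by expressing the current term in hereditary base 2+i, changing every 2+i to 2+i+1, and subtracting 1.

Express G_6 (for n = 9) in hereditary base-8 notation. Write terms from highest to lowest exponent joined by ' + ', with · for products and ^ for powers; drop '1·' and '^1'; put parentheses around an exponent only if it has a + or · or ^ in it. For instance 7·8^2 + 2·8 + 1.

[0] 9 ≡ 2^(2 + 1) + 1 (base 2). Lift 3: 82. −1: 81.
[1] 81 ≡ 3^(3 + 1) (base 3). Lift 4: 1024. −1: 1023.
[2] 1023 ≡ 3·4^4 + 3·4^3 + 3·4^2 + 3·4 + 3 (base 4). Lift 5: 9843. −1: 9842.
[3] 9842 ≡ 3·5^5 + 3·5^3 + 3·5^2 + 3·5 + 2 (base 5). Lift 6: 140744. −1: 140743.
[4] 140743 ≡ 3·6^6 + 3·6^3 + 3·6^2 + 3·6 + 1 (base 6). Lift 7: 2471827. −1: 2471826.
[5] 2471826 ≡ 3·7^7 + 3·7^3 + 3·7^2 + 3·7 (base 7). Lift 8: 50333400. −1: 50333399.

3·8^8 + 3·8^3 + 3·8^2 + 2·8 + 7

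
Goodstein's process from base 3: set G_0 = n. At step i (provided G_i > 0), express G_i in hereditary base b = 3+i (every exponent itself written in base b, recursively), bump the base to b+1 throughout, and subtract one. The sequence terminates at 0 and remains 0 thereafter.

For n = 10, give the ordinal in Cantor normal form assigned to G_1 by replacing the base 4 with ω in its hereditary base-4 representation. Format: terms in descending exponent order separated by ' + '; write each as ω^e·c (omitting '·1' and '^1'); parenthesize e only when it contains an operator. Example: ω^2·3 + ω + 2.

10 —HB3→ 3^2 + 1 —bump→ 4^2 + 1 = 17 —(−1)→ 16
16 —HB4→ 4^2 —bump→ 5^2 = 25 —(−1)→ 24

ω^2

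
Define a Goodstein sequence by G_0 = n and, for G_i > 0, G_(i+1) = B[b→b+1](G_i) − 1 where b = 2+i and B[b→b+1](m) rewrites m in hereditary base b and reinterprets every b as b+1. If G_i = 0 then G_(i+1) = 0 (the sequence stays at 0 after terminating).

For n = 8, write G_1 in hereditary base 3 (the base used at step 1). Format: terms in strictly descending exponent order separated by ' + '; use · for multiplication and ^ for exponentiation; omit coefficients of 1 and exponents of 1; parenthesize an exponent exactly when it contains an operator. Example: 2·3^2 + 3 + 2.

2·3^3 + 2·3^2 + 2·3 + 2

G_0=8  [base 2] 2^(2 + 1)  →[2↦3]→  3^(3 + 1) = 81  −1 ⇒ G_1=80
G_1=80  [base 3] 2·3^3 + 2·3^2 + 2·3 + 2  →[3↦4]→  2·4^4 + 2·4^2 + 2·4 + 2 = 554  −1 ⇒ G_2=553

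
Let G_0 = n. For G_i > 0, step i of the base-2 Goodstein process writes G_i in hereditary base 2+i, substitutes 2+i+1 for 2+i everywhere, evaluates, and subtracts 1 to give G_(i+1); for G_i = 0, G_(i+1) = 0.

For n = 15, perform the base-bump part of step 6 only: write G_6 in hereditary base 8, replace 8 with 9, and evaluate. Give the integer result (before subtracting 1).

i=0: 15 = 2^(2 + 1) + 2^2 + 2 + 1 (b=2); 2→3: 3^(3 + 1) + 3^3 + 3 + 1 = 112; 112−1 = 111
i=1: 111 = 3^(3 + 1) + 3^3 + 3 (b=3); 3→4: 4^(4 + 1) + 4^4 + 4 = 1284; 1284−1 = 1283
i=2: 1283 = 4^(4 + 1) + 4^4 + 3 (b=4); 4→5: 5^(5 + 1) + 5^5 + 3 = 18753; 18753−1 = 18752
i=3: 18752 = 5^(5 + 1) + 5^5 + 2 (b=5); 5→6: 6^(6 + 1) + 6^6 + 2 = 326594; 326594−1 = 326593
i=4: 326593 = 6^(6 + 1) + 6^6 + 1 (b=6); 6→7: 7^(7 + 1) + 7^7 + 1 = 6588345; 6588345−1 = 6588344
i=5: 6588344 = 7^(7 + 1) + 7^7 (b=7); 7→8: 8^(8 + 1) + 8^8 = 150994944; 150994944−1 = 150994943
i=6: 150994943 = 8^(8 + 1) + 7·8^7 + 7·8^6 + 7·8^5 + 7·8^4 + 7·8^3 + 7·8^2 + 7·8 + 7 (b=8); 8→9: 9^(9 + 1) + 7·9^7 + 7·9^6 + 7·9^5 + 7·9^4 + 7·9^3 + 7·9^2 + 7·9 + 7 = 3524450281; 3524450281−1 = 3524450280

3524450281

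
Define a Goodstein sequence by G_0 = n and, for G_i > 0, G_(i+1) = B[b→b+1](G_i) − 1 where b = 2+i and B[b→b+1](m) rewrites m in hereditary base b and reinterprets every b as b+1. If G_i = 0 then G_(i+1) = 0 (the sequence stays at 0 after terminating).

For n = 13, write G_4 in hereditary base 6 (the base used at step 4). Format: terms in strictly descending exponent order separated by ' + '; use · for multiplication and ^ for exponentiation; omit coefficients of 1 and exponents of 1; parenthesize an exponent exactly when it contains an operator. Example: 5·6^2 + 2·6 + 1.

i=0: 13 = 2^(2 + 1) + 2^2 + 1 (b=2); 2→3: 3^(3 + 1) + 3^3 + 1 = 109; 109−1 = 108
i=1: 108 = 3^(3 + 1) + 3^3 (b=3); 3→4: 4^(4 + 1) + 4^4 = 1280; 1280−1 = 1279
i=2: 1279 = 4^(4 + 1) + 3·4^3 + 3·4^2 + 3·4 + 3 (b=4); 4→5: 5^(5 + 1) + 3·5^3 + 3·5^2 + 3·5 + 3 = 16093; 16093−1 = 16092
i=3: 16092 = 5^(5 + 1) + 3·5^3 + 3·5^2 + 3·5 + 2 (b=5); 5→6: 6^(6 + 1) + 3·6^3 + 3·6^2 + 3·6 + 2 = 280712; 280712−1 = 280711
i=4: 280711 = 6^(6 + 1) + 3·6^3 + 3·6^2 + 3·6 + 1 (b=6); 6→7: 7^(7 + 1) + 3·7^3 + 3·7^2 + 3·7 + 1 = 5765999; 5765999−1 = 5765998

6^(6 + 1) + 3·6^3 + 3·6^2 + 3·6 + 1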